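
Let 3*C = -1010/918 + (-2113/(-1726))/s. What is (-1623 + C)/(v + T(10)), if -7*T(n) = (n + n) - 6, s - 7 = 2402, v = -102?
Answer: 3098181634439/198483137424 ≈ 15.609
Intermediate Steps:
s = 2409 (s = 7 + 2402 = 2409)
C = -699595601/1908491706 (C = (-1010/918 - 2113/(-1726)/2409)/3 = (-1010*1/918 - 2113*(-1/1726)*(1/2409))/3 = (-505/459 + (2113/1726)*(1/2409))/3 = (-505/459 + 2113/4157934)/3 = (1/3)*(-699595601/636163902) = -699595601/1908491706 ≈ -0.36657)
T(n) = 6/7 - 2*n/7 (T(n) = -((n + n) - 6)/7 = -(2*n - 6)/7 = -(-6 + 2*n)/7 = 6/7 - 2*n/7)
(-1623 + C)/(v + T(10)) = (-1623 - 699595601/1908491706)/(-102 + (6/7 - 2/7*10)) = -3098181634439/(1908491706*(-102 + (6/7 - 20/7))) = -3098181634439/(1908491706*(-102 - 2)) = -3098181634439/1908491706/(-104) = -3098181634439/1908491706*(-1/104) = 3098181634439/198483137424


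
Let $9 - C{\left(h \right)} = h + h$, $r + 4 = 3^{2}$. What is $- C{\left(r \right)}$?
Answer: $1$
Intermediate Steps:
$r = 5$ ($r = -4 + 3^{2} = -4 + 9 = 5$)
$C{\left(h \right)} = 9 - 2 h$ ($C{\left(h \right)} = 9 - \left(h + h\right) = 9 - 2 h$)
$- C{\left(r \right)} = - (9 - 10) = \left(-1\right) \left(-1\right) = 1$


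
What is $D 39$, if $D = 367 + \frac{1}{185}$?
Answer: $\frac{2647944}{185} \approx 14313.0$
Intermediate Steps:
$D = \frac{67896}{185}$ ($D = 367 + \frac{1}{185} = \frac{67896}{185} \approx 367.01$)
$D 39 = \frac{67896}{185} \cdot 39 = \frac{2647944}{185}$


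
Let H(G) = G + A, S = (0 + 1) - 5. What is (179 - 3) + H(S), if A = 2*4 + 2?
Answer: 182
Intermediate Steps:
S = -4 (S = 1 - 5 = -4)
A = 10 (A = 8 + 2 = 10)
H(G) = 10 + G (H(G) = G + 10 = 10 + G)
(179 - 3) + H(S) = (179 - 3) + (10 - 4) = 176 + 6 = 182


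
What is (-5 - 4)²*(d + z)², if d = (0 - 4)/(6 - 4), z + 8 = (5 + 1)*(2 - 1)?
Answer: 1296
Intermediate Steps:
z = -2 (z = -8 + (5 + 1)*(2 - 1) = -8 + 6*1 = -8 + 6 = -2)
d = -2 (d = -4/2 = -4*½ = -2)
(-5 - 4)²*(d + z)² = (-5 - 4)²*(-2 - 2)² = (-9)²*(-4)² = 81*16 = 1296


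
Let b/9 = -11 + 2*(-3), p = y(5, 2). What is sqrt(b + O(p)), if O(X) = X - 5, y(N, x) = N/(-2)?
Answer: I*sqrt(642)/2 ≈ 12.669*I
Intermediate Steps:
y(N, x) = -N/2 (y(N, x) = N*(-1/2) = -N/2)
p = -5/2 (p = -1/2*5 = -5/2 ≈ -2.5000)
O(X) = -5 + X
b = -153 (b = 9*(-11 + 2*(-3)) = 9*(-11 - 6) = 9*(-17) = -153)
sqrt(b + O(p)) = sqrt(-153 + (-5 - 5/2)) = sqrt(-153 - 15/2) = sqrt(-321/2) = I*sqrt(642)/2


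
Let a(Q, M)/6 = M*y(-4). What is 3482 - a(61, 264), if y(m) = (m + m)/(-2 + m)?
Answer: 1370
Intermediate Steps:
y(m) = 2*m/(-2 + m) (y(m) = (2*m)/(-2 + m) = 2*m/(-2 + m))
a(Q, M) = 8*M (a(Q, M) = 6*(M*(2*(-4)/(-2 - 4))) = 6*(M*(2*(-4)/(-6))) = 6*(M*(2*(-4)*(-⅙))) = 6*(M*(4/3)) = 6*(4*M/3) = 8*M)
3482 - a(61, 264) = 3482 - 8*264 = 3482 - 1*2112 = 3482 - 2112 = 1370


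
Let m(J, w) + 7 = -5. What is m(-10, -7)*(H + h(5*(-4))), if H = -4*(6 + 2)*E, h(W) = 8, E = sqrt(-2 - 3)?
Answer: -96 + 384*I*sqrt(5) ≈ -96.0 + 858.65*I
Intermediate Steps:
E = I*sqrt(5) (E = sqrt(-5) = I*sqrt(5) ≈ 2.2361*I)
m(J, w) = -12 (m(J, w) = -7 - 5 = -12)
H = -32*I*sqrt(5) (H = -4*(6 + 2)*I*sqrt(5) = -32*I*sqrt(5) ≈ -71.554*I)
m(-10, -7)*(H + h(5*(-4))) = -12*(-32*I*sqrt(5) + 8) = -12*(8 - 32*I*sqrt(5)) = -96 + 384*I*sqrt(5)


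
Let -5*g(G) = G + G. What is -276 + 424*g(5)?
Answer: -1124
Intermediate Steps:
g(G) = -2*G/5 (g(G) = -(G + G)/5 = -2*G/5)
-276 + 424*g(5) = -276 + 424*(-2/5*5) = -276 + 424*(-2) = -276 - 848 = -1124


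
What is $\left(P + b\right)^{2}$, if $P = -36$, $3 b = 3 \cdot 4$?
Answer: $1024$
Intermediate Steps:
$b = 4$ ($b = \frac{3 \cdot 4}{3} = \frac{1}{3} \cdot 12 = 4$)
$\left(P + b\right)^{2} = \left(-36 + 4\right)^{2} = \left(-32\right)^{2} = 1024$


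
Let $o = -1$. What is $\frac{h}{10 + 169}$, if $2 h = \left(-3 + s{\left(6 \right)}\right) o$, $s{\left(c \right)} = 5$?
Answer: $- \frac{1}{179} \approx -0.0055866$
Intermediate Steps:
$h = -1$ ($h = \frac{\left(-3 + 5\right) \left(-1\right)}{2} = \frac{2 \left(-1\right)}{2} = \frac{1}{2} \left(-2\right) = -1$)
$\frac{h}{10 + 169} = \frac{1}{10 + 169} \left(-1\right) = \frac{1}{179} \left(-1\right) = - \frac{1}{179}$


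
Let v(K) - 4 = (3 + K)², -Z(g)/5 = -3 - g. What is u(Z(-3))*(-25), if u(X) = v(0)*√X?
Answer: 0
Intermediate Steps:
Z(g) = 15 + 5*g (Z(g) = -5*(-3 - g) = 15 + 5*g)
v(K) = 4 + (3 + K)²
u(X) = 13*√X (u(X) = (4 + (3 + 0)²)*√X = (4 + 3²)*√X = (4 + 9)*√X = 13*√X)
u(Z(-3))*(-25) = (13*√(15 + 5*(-3)))*(-25) = (13*√(15 - 15))*(-25) = (13*√0)*(-25) = (13*0)*(-25) = 0*(-25) = 0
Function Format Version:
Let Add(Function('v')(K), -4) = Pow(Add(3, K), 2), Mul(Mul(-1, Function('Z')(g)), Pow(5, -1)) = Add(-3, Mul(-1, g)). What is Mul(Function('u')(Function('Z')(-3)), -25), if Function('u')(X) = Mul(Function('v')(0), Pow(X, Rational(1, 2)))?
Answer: 0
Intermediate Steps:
Function('Z')(g) = Add(15, Mul(5, g)) (Function('Z')(g) = Mul(-5, Add(-3, Mul(-1, g))) = Add(15, Mul(5, g)))
Function('v')(K) = Add(4, Pow(Add(3, K), 2))
Function('u')(X) = Mul(13, Pow(X, Rational(1, 2))) (Function('u')(X) = Mul(Add(4, Pow(Add(3, 0), 2)), Pow(X, Rational(1, 2))) = Mul(Add(4, Pow(3, 2)), Pow(X, Rational(1, 2))) = Mul(Add(4, 9), Pow(X, Rational(1, 2))) = Mul(13, Pow(X, Rational(1, 2))))
Mul(Function('u')(Function('Z')(-3)), -25) = Mul(Mul(13, Pow(Add(15, Mul(5, -3)), Rational(1, 2))), -25) = Mul(Mul(13, Pow(Add(15, -15), Rational(1, 2))), -25) = Mul(Mul(13, Pow(0, Rational(1, 2))), -25) = Mul(Mul(13, 0), -25) = Mul(0, -25) = 0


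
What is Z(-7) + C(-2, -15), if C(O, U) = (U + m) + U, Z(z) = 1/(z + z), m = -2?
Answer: -449/14 ≈ -32.071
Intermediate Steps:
Z(z) = 1/(2*z)
C(O, U) = -2 + 2*U (C(O, U) = (U - 2) + U = (-2 + U) + U = -2 + 2*U)
Z(-7) + C(-2, -15) = (1/2)/(-7) + (-2 + 2*(-15)) = (1/2)*(-1/7) + (-2 - 30) = -1/14 - 32 = -449/14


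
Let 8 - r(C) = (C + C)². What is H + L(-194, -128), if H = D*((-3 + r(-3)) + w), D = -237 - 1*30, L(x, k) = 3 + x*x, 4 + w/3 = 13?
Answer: 38707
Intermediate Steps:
w = 27 (w = -12 + 3*13 = -12 + 39 = 27)
r(C) = 8 - 4*C² (r(C) = 8 - (C + C)² = 8 - (2*C)² = 8 - 4*C²)
L(x, k) = 3 + x²
D = -267 (D = -237 - 30 = -267)
H = 1068 (H = -267*((-3 + (8 - 4*(-3)²)) + 27) = -267*((-3 + (8 - 4*9)) + 27) = -267*((-3 + (8 - 36)) + 27) = -267*((-3 - 28) + 27) = -267*(-31 + 27) = -267*(-4) = 1068)
H + L(-194, -128) = 1068 + (3 + (-194)²) = 1068 + (3 + 37636) = 1068 + 37639 = 38707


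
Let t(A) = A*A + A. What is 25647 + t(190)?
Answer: 61937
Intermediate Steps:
t(A) = A + A² (t(A) = A² + A = A + A²)
25647 + t(190) = 25647 + 190*(1 + 190) = 25647 + 190*191 = 25647 + 36290 = 61937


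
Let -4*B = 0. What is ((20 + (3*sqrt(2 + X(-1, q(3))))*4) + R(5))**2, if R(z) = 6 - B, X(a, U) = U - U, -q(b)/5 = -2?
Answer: 964 + 624*sqrt(2) ≈ 1846.5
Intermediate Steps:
q(b) = 10 (q(b) = -5*(-2) = 10)
B = 0 (B = -1/4*0 = 0)
X(a, U) = 0
R(z) = 6 (R(z) = 6 - 1*0 = 6 + 0 = 6)
((20 + (3*sqrt(2 + X(-1, q(3))))*4) + R(5))**2 = ((20 + (3*sqrt(2 + 0))*4) + 6)**2 = ((20 + (3*sqrt(2))*4) + 6)**2 = ((20 + 12*sqrt(2)) + 6)**2 = (26 + 12*sqrt(2))**2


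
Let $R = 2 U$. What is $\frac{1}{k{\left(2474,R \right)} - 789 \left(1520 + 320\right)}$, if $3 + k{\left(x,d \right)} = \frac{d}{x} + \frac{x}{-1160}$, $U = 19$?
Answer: $- \frac{717460}{1041583401129} \approx -6.8882 \cdot 10^{-7}$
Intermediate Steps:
$R = 38$ ($R = 2 \cdot 19 = 38$)
$k{\left(x,d \right)} = -3 - \frac{x}{1160} + \frac{d}{x}$ ($k{\left(x,d \right)} = -3 + \left(\frac{d}{x} + \frac{x}{-1160}\right) = -3 + \left(\frac{d}{x} + x \left(- \frac{1}{1160}\right)\right) = -3 + \left(\frac{d}{x} - \frac{x}{1160}\right) = -3 + \left(- \frac{x}{1160} + \frac{d}{x}\right) = -3 - \frac{x}{1160} + \frac{d}{x}$)
$\frac{1}{k{\left(2474,R \right)} - 789 \left(1520 + 320\right)} = \frac{1}{\left(-3 - \frac{1237}{580} + \frac{38}{2474}\right) - 789 \left(1520 + 320\right)} = \frac{1}{\left(-3 - \frac{1237}{580} + 38 \cdot \frac{1}{2474}\right) - 1451760} = \frac{1}{\left(-3 - \frac{1237}{580} + \frac{19}{1237}\right) - 1451760} = \frac{1}{- \frac{3671529}{717460} - 1451760} = \frac{1}{- \frac{1041583401129}{717460}} = - \frac{717460}{1041583401129}$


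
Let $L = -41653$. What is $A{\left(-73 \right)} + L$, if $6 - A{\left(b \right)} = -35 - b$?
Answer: $-41685$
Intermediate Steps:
$A{\left(b \right)} = 41 + b$ ($A{\left(b \right)} = 6 - \left(-35 - b\right) = 6 + \left(35 + b\right) = 41 + b$)
$A{\left(-73 \right)} + L = \left(41 - 73\right) - 41653 = -32 - 41653 = -41685$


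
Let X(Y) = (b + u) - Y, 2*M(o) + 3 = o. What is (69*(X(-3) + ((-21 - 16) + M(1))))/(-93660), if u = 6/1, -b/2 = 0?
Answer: 667/31220 ≈ 0.021365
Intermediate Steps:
b = 0 (b = -2*0 = 0)
u = 6 (u = 6*1 = 6)
M(o) = -3/2 + o/2
X(Y) = 6 - Y (X(Y) = (0 + 6) - Y = 6 - Y)
(69*(X(-3) + ((-21 - 16) + M(1))))/(-93660) = (69*((6 - 1*(-3)) + ((-21 - 16) + (-3/2 + (½)*1))))/(-93660) = (69*((6 + 3) + (-37 + (-3/2 + ½))))*(-1/93660) = (69*(9 + (-37 - 1)))*(-1/93660) = (69*(9 - 38))*(-1/93660) = (69*(-29))*(-1/93660) = -2001*(-1/93660) = 667/31220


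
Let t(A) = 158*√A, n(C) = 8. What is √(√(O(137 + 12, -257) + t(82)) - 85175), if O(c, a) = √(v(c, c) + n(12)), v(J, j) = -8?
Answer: √(-85175 + 2^(¾)*41^(¼)*√79) ≈ 291.78*I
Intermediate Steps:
O(c, a) = 0 (O(c, a) = √(-8 + 8) = √0 = 0)
√(√(O(137 + 12, -257) + t(82)) - 85175) = √(√(0 + 158*√82) - 85175) = √(√(158*√82) - 85175) = √(2^(¾)*41^(¼)*√79 - 85175) = √(-85175 + 2^(¾)*41^(¼)*√79)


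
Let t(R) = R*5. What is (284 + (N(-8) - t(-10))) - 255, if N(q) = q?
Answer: 71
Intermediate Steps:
t(R) = 5*R
(284 + (N(-8) - t(-10))) - 255 = (284 + (-8 - 5*(-10))) - 255 = (284 + (-8 - 1*(-50))) - 255 = (284 + (-8 + 50)) - 255 = (284 + 42) - 255 = 326 - 255 = 71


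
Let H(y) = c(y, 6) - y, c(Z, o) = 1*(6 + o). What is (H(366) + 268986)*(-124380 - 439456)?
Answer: -151464392352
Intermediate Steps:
c(Z, o) = 6 + o
H(y) = 12 - y (H(y) = (6 + 6) - y = 12 - y)
(H(366) + 268986)*(-124380 - 439456) = ((12 - 1*366) + 268986)*(-124380 - 439456) = ((12 - 366) + 268986)*(-563836) = (-354 + 268986)*(-563836) = 268632*(-563836) = -151464392352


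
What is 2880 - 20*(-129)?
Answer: 5460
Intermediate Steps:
2880 - 20*(-129) = 2880 - 1*(-2580) = 2880 + 2580 = 5460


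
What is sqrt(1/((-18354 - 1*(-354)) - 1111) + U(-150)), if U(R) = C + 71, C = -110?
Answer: I*sqrt(14244001630)/19111 ≈ 6.245*I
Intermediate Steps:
U(R) = -39 (U(R) = -110 + 71 = -39)
sqrt(1/((-18354 - 1*(-354)) - 1111) + U(-150)) = sqrt(1/((-18354 - 1*(-354)) - 1111) - 39) = sqrt(1/((-18354 + 354) - 1111) - 39) = sqrt(1/(-18000 - 1111) - 39) = sqrt(1/(-19111) - 39) = sqrt(-1/19111 - 39) = sqrt(-745330/19111) = I*sqrt(14244001630)/19111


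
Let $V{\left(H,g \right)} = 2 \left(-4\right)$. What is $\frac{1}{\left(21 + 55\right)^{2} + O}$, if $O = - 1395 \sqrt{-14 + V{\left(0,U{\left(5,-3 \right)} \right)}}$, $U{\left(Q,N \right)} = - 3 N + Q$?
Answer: $\frac{2888}{38087363} + \frac{1395 i \sqrt{22}}{76174726} \approx 7.5826 \cdot 10^{-5} + 8.5896 \cdot 10^{-5} i$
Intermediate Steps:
$U{\left(Q,N \right)} = Q - 3 N$
$V{\left(H,g \right)} = -8$
$O = - 1395 i \sqrt{22}$ ($O = - 1395 \sqrt{-14 - 8} = - 1395 \sqrt{-22} = - 1395 i \sqrt{22} \approx - 6543.1 i$)
$\frac{1}{\left(21 + 55\right)^{2} + O} = \frac{1}{\left(21 + 55\right)^{2} - 1395 i \sqrt{22}} = \frac{1}{76^{2} - 1395 i \sqrt{22}} = \frac{1}{5776 - 1395 i \sqrt{22}}$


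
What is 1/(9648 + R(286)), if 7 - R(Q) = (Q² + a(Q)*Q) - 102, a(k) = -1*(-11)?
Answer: -1/75185 ≈ -1.3301e-5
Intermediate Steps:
a(k) = 11
R(Q) = 109 - Q² - 11*Q (R(Q) = 7 - ((Q² + 11*Q) - 102) = 7 - (-102 + Q² + 11*Q) = 7 + (102 - Q² - 11*Q) = 109 - Q² - 11*Q)
1/(9648 + R(286)) = 1/(9648 + (109 - 1*286² - 11*286)) = 1/(9648 + (109 - 1*81796 - 3146)) = 1/(9648 + (109 - 81796 - 3146)) = 1/(9648 - 84833) = 1/(-75185) = -1/75185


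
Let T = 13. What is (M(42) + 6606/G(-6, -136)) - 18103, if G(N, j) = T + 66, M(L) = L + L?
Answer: -1416895/79 ≈ -17935.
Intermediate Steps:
M(L) = 2*L
G(N, j) = 79 (G(N, j) = 13 + 66 = 79)
(M(42) + 6606/G(-6, -136)) - 18103 = (2*42 + 6606/79) - 18103 = (84 + 6606*(1/79)) - 18103 = (84 + 6606/79) - 18103 = 13242/79 - 18103 = -1416895/79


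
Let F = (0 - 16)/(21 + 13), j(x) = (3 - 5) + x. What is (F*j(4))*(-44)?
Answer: 704/17 ≈ 41.412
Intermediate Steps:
j(x) = -2 + x
F = -8/17 (F = -16/34 = -16*1/34 = -8/17 ≈ -0.47059)
(F*j(4))*(-44) = -8*(-2 + 4)/17*(-44) = -8/17*2*(-44) = -16/17*(-44) = 704/17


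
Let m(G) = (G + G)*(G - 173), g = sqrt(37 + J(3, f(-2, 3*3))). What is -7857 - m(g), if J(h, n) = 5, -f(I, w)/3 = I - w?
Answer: -7941 + 346*sqrt(42) ≈ -5698.7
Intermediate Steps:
f(I, w) = -3*I + 3*w (f(I, w) = -3*(I - w) = -3*I + 3*w)
g = sqrt(42) (g = sqrt(37 + 5) = sqrt(42) ≈ 6.4807)
m(G) = 2*G*(-173 + G) (m(G) = (2*G)*(-173 + G) = 2*G*(-173 + G))
-7857 - m(g) = -7857 - 2*sqrt(42)*(-173 + sqrt(42))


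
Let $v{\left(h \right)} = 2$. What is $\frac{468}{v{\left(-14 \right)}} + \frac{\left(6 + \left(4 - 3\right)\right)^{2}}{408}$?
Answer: $\frac{95521}{408} \approx 234.12$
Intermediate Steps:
$\frac{468}{v{\left(-14 \right)}} + \frac{\left(6 + \left(4 - 3\right)\right)^{2}}{408} = \frac{468}{2} + \frac{\left(6 + \left(4 - 3\right)\right)^{2}}{408} = 468 \cdot \frac{1}{2} + \left(6 + \left(4 - 3\right)\right)^{2} \cdot \frac{1}{408} = 234 + \left(6 + 1\right)^{2} \cdot \frac{1}{408} = 234 + 7^{2} \cdot \frac{1}{408} = 234 + 49 \cdot \frac{1}{408} = 234 + \frac{49}{408} = \frac{95521}{408}$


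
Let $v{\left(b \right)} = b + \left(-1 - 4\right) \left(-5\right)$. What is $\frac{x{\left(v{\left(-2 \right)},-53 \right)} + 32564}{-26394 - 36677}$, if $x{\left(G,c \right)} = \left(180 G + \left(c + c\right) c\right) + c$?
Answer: $- \frac{42269}{63071} \approx -0.67018$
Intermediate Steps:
$v{\left(b \right)} = 25 + b$ ($v{\left(b \right)} = b - -25 = b + 25 = 25 + b$)
$x{\left(G,c \right)} = c + 2 c^{2} + 180 G$ ($x{\left(G,c \right)} = \left(180 G + 2 c c\right) + c = \left(180 G + 2 c^{2}\right) + c = \left(2 c^{2} + 180 G\right) + c = c + 2 c^{2} + 180 G$)
$\frac{x{\left(v{\left(-2 \right)},-53 \right)} + 32564}{-26394 - 36677} = \frac{\left(-53 + 2 \left(-53\right)^{2} + 180 \left(25 - 2\right)\right) + 32564}{-26394 - 36677} = \frac{\left(-53 + 2 \cdot 2809 + 180 \cdot 23\right) + 32564}{-63071} = \left(\left(-53 + 5618 + 4140\right) + 32564\right) \left(- \frac{1}{63071}\right) = \left(9705 + 32564\right) \left(- \frac{1}{63071}\right) = 42269 \left(- \frac{1}{63071}\right) = - \frac{42269}{63071}$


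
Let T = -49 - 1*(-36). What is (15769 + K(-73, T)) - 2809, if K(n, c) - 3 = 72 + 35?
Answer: 13070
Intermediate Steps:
T = -13 (T = -49 + 36 = -13)
K(n, c) = 110 (K(n, c) = 3 + (72 + 35) = 3 + 107 = 110)
(15769 + K(-73, T)) - 2809 = (15769 + 110) - 2809 = 15879 - 2809 = 13070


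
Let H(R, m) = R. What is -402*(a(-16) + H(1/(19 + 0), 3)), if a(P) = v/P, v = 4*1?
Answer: 3015/38 ≈ 79.342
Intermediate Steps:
v = 4
a(P) = 4/P
-402*(a(-16) + H(1/(19 + 0), 3)) = -402*(4/(-16) + 1/(19 + 0)) = -402*(4*(-1/16) + 1/19) = -402*(-¼ + 1/19) = -402*(-15/76) = 3015/38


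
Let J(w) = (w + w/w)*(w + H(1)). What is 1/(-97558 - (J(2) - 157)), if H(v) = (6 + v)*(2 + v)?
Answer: -1/97470 ≈ -1.0260e-5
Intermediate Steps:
H(v) = (2 + v)*(6 + v)
J(w) = (1 + w)*(21 + w) (J(w) = (w + w/w)*(w + (12 + 1² + 8*1)) = (w + 1)*(w + (12 + 1 + 8)) = (1 + w)*(w + 21) = (1 + w)*(21 + w))
1/(-97558 - (J(2) - 157)) = 1/(-97558 - ((21 + 2² + 22*2) - 157)) = 1/(-97558 - ((21 + 4 + 44) - 157)) = 1/(-97558 - (69 - 157)) = 1/(-97558 - 1*(-88)) = 1/(-97558 + 88) = 1/(-97470) = -1/97470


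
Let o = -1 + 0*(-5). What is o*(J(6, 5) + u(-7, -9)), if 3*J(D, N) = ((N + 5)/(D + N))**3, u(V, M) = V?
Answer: 26951/3993 ≈ 6.7496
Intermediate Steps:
J(D, N) = (5 + N)**3/(3*(D + N)**3) (J(D, N) = ((N + 5)/(D + N))**3/3 = ((5 + N)/(D + N))**3/3 = ((5 + N)**3/(D + N)**3)/3 = (5 + N)**3/(3*(D + N)**3))
o = -1 (o = -1 + 0 = -1)
o*(J(6, 5) + u(-7, -9)) = -((5 + 5)**3/(3*(6 + 5)**3) - 7) = -((1/3)*10**3/11**3 - 7) = -((1/3)*1000*(1/1331) - 7) = -(1000/3993 - 7) = -1*(-26951/3993) = 26951/3993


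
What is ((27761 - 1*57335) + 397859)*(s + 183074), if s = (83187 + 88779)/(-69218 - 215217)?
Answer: 3835502749516168/56887 ≈ 6.7423e+10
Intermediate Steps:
s = -171966/284435 (s = 171966/(-284435) = 171966*(-1/284435) = -171966/284435 ≈ -0.60459)
((27761 - 1*57335) + 397859)*(s + 183074) = ((27761 - 1*57335) + 397859)*(-171966/284435 + 183074) = ((27761 - 57335) + 397859)*(52072481224/284435) = (-29574 + 397859)*(52072481224/284435) = 368285*(52072481224/284435) = 3835502749516168/56887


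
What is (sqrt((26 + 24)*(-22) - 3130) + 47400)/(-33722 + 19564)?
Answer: -23700/7079 - 3*I*sqrt(470)/14158 ≈ -3.3479 - 0.0045938*I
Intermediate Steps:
(sqrt((26 + 24)*(-22) - 3130) + 47400)/(-33722 + 19564) = (sqrt(50*(-22) - 3130) + 47400)/(-14158) = (sqrt(-1100 - 3130) + 47400)*(-1/14158) = (sqrt(-4230) + 47400)*(-1/14158) = (3*I*sqrt(470) + 47400)*(-1/14158) = (47400 + 3*I*sqrt(470))*(-1/14158) = -23700/7079 - 3*I*sqrt(470)/14158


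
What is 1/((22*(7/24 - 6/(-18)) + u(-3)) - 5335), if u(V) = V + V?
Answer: -4/21309 ≈ -0.00018771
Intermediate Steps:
u(V) = 2*V
1/((22*(7/24 - 6/(-18)) + u(-3)) - 5335) = 1/((22*(7/24 - 6/(-18)) + 2*(-3)) - 5335) = 1/((22*(7*(1/24) - 6*(-1/18)) - 6) - 5335) = 1/((22*(7/24 + 1/3) - 6) - 5335) = 1/((22*(5/8) - 6) - 5335) = 1/((55/4 - 6) - 5335) = 1/(31/4 - 5335) = 1/(-21309/4) = -4/21309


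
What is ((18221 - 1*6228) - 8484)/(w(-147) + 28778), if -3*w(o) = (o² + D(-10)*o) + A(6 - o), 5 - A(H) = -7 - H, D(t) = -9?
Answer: 3509/21079 ≈ 0.16647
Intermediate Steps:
A(H) = 12 + H (A(H) = 5 - (-7 - H) = 5 + (7 + H) = 12 + H)
w(o) = -6 - o²/3 + 10*o/3 (w(o) = -((o² - 9*o) + (12 + (6 - o)))/3 = -((o² - 9*o) + (18 - o))/3 = -(18 + o² - 10*o)/3 = -6 - o²/3 + 10*o/3)
((18221 - 1*6228) - 8484)/(w(-147) + 28778) = ((18221 - 1*6228) - 8484)/((-6 - ⅓*(-147)² + (10/3)*(-147)) + 28778) = ((18221 - 6228) - 8484)/((-6 - ⅓*21609 - 490) + 28778) = (11993 - 8484)/((-6 - 7203 - 490) + 28778) = 3509/(-7699 + 28778) = 3509/21079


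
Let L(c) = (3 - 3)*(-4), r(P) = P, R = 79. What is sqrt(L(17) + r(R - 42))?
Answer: sqrt(37) ≈ 6.0828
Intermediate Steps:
L(c) = 0 (L(c) = 0*(-4) = 0)
sqrt(L(17) + r(R - 42)) = sqrt(0 + (79 - 42)) = sqrt(0 + 37) = sqrt(37)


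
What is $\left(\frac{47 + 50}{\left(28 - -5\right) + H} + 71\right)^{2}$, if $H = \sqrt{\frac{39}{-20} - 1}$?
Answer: $\frac{- 118774581 i + 692960 \sqrt{295}}{- 21721 i + 132 \sqrt{295}} \approx 5465.8 - 22.56 i$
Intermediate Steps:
$H = \frac{i \sqrt{295}}{10}$ ($H = \sqrt{39 \left(- \frac{1}{20}\right) - 1} = \sqrt{- \frac{39}{20} - 1} = \sqrt{- \frac{59}{20}} = \frac{i \sqrt{295}}{10} \approx 1.7176 i$)
$\left(\frac{47 + 50}{\left(28 - -5\right) + H} + 71\right)^{2} = \left(\frac{47 + 50}{\left(28 - -5\right) + \frac{i \sqrt{295}}{10}} + 71\right)^{2} = \left(\frac{97}{\left(28 + 5\right) + \frac{i \sqrt{295}}{10}} + 71\right)^{2} = \left(\frac{97}{33 + \frac{i \sqrt{295}}{10}} + 71\right)^{2} = \left(71 + \frac{97}{33 + \frac{i \sqrt{295}}{10}}\right)^{2}$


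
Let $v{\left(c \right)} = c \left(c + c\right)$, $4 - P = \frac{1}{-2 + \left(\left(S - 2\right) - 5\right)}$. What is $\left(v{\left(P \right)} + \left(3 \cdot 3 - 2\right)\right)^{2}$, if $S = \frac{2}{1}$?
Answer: $\frac{4100625}{2401} \approx 1707.9$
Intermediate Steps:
$S = 2$ ($S = 2 \cdot 1 = 2$)
$P = \frac{29}{7}$ ($P = 4 - \frac{1}{-2 + \left(\left(2 - 2\right) - 5\right)} = 4 - \frac{1}{-2 + \left(0 - 5\right)} = 4 - \frac{1}{-2 - 5} = 4 - \frac{1}{-7} = 4 - - \frac{1}{7} = 4 + \frac{1}{7} = \frac{29}{7} \approx 4.1429$)
$v{\left(c \right)} = 2 c^{2}$ ($v{\left(c \right)} = c 2 c = 2 c^{2}$)
$\left(v{\left(P \right)} + \left(3 \cdot 3 - 2\right)\right)^{2} = \left(2 \left(\frac{29}{7}\right)^{2} + \left(3 \cdot 3 - 2\right)\right)^{2} = \left(2 \cdot \frac{841}{49} + \left(9 - 2\right)\right)^{2} = \left(\frac{1682}{49} + 7\right)^{2} = \left(\frac{2025}{49}\right)^{2} = \frac{4100625}{2401}$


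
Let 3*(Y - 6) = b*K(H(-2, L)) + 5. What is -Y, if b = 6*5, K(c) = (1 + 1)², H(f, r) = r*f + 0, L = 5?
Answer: -143/3 ≈ -47.667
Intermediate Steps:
H(f, r) = f*r (H(f, r) = f*r + 0 = f*r)
K(c) = 4 (K(c) = 2² = 4)
b = 30
Y = 143/3 (Y = 6 + (30*4 + 5)/3 = 6 + (120 + 5)/3 = 6 + (⅓)*125 = 6 + 125/3 = 143/3 ≈ 47.667)
-Y = -1*143/3 = -143/3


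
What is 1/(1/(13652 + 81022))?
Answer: 94674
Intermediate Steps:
1/(1/(13652 + 81022)) = 1/(1/94674) = 94674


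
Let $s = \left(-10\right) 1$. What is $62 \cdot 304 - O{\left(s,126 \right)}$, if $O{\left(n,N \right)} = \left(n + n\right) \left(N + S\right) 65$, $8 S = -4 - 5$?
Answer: $\frac{362371}{2} \approx 1.8119 \cdot 10^{5}$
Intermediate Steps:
$S = - \frac{9}{8}$ ($S = \frac{-4 - 5}{8} = \frac{1}{8} \left(-9\right) = - \frac{9}{8} \approx -1.125$)
$s = -10$
$O{\left(n,N \right)} = 130 n \left(- \frac{9}{8} + N\right)$ ($O{\left(n,N \right)} = \left(n + n\right) \left(N - \frac{9}{8}\right) 65 = 2 n \left(- \frac{9}{8} + N\right) 65 = 130 n \left(- \frac{9}{8} + N\right)$)
$62 \cdot 304 - O{\left(s,126 \right)} = 62 \cdot 304 - \frac{65}{4} \left(-10\right) \left(-9 + 8 \cdot 126\right) = 18848 - \frac{65}{4} \left(-10\right) \left(-9 + 1008\right) = 18848 - \frac{65}{4} \left(-10\right) 999 = 18848 - - \frac{324675}{2} = 18848 + \frac{324675}{2} = \frac{362371}{2}$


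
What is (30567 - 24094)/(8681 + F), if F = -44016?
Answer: -6473/35335 ≈ -0.18319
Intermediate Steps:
(30567 - 24094)/(8681 + F) = (30567 - 24094)/(8681 - 44016) = 6473/(-35335) = 6473*(-1/35335) = -6473/35335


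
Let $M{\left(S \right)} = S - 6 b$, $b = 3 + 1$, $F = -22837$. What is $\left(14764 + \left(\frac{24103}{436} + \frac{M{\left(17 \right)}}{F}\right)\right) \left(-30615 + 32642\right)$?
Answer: $\frac{299093148479397}{9956932} \approx 3.0039 \cdot 10^{7}$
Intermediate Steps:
$b = 4$
$M{\left(S \right)} = -24 + S$ ($M{\left(S \right)} = S - 24 = -24 + S$)
$\left(14764 + \left(\frac{24103}{436} + \frac{M{\left(17 \right)}}{F}\right)\right) \left(-30615 + 32642\right) = \left(14764 + \left(\frac{24103}{436} + \frac{-24 + 17}{-22837}\right)\right) \left(-30615 + 32642\right) = \left(14764 + \left(24103 \cdot \frac{1}{436} - - \frac{7}{22837}\right)\right) 2027 = \left(14764 + \left(\frac{24103}{436} + \frac{7}{22837}\right)\right) 2027 = \left(14764 + \frac{550443263}{9956932}\right) 2027 = \frac{147554587311}{9956932} \cdot 2027 = \frac{299093148479397}{9956932}$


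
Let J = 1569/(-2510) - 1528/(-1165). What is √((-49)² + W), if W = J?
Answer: √821439532452470/584830 ≈ 49.007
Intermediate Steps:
J = 401479/584830 (J = 1569*(-1/2510) - 1528*(-1/1165) = -1569/2510 + 1528/1165 = 401479/584830 ≈ 0.68649)
W = 401479/584830 ≈ 0.68649
√((-49)² + W) = √((-49)² + 401479/584830) = √(2401 + 401479/584830) = √(1404578309/584830) = √821439532452470/584830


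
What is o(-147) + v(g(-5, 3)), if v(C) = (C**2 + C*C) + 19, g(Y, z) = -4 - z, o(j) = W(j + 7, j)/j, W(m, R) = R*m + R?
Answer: -22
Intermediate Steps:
W(m, R) = R + R*m
o(j) = 8 + j (o(j) = (j*(1 + (j + 7)))/j = (j*(1 + (7 + j)))/j = (j*(8 + j))/j = 8 + j)
v(C) = 19 + 2*C**2 (v(C) = (C**2 + C**2) + 19 = 2*C**2 + 19 = 19 + 2*C**2)
o(-147) + v(g(-5, 3)) = (8 - 147) + (19 + 2*(-4 - 1*3)**2) = -139 + (19 + 2*(-4 - 3)**2) = -139 + (19 + 2*(-7)**2) = -139 + (19 + 2*49) = -139 + (19 + 98) = -139 + 117 = -22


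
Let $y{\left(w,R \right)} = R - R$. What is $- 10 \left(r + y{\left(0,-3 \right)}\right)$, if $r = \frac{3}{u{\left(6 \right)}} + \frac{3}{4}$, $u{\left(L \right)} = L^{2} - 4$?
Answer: $- \frac{135}{16} \approx -8.4375$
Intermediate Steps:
$y{\left(w,R \right)} = 0$
$u{\left(L \right)} = -4 + L^{2}$
$r = \frac{27}{32}$ ($r = \frac{3}{-4 + 6^{2}} + \frac{3}{4} = \frac{3}{-4 + 36} + 3 \cdot \frac{1}{4} = \frac{3}{32} + \frac{3}{4} = \frac{27}{32} \approx 0.84375$)
$- 10 \left(r + y{\left(0,-3 \right)}\right) = - 10 \left(\frac{27}{32} + 0\right) = \left(-10\right) \frac{27}{32} = - \frac{135}{16}$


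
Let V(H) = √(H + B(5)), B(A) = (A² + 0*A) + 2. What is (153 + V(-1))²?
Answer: (153 + √26)² ≈ 24995.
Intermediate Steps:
B(A) = 2 + A² (B(A) = (A² + 0) + 2 = A² + 2 = 2 + A²)
V(H) = √(27 + H) (V(H) = √(H + (2 + 5²)) = √(H + (2 + 25)) = √(H + 27) = √(27 + H))
(153 + V(-1))² = (153 + √(27 - 1))² = (153 + √26)²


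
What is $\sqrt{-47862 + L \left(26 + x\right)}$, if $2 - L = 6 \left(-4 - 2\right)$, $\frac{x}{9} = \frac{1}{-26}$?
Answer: $\frac{i \sqrt{7923929}}{13} \approx 216.53 i$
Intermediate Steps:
$x = - \frac{9}{26}$ ($x = \frac{9}{-26} = 9 \left(- \frac{1}{26}\right) = - \frac{9}{26} \approx -0.34615$)
$L = 38$ ($L = 2 - 6 \left(-4 - 2\right) = 2 - 6 \left(-6\right) = 2 - -36 = 2 + 36 = 38$)
$\sqrt{-47862 + L \left(26 + x\right)} = \sqrt{-47862 + 38 \left(26 - \frac{9}{26}\right)} = \sqrt{-47862 + 38 \cdot \frac{667}{26}} = \sqrt{-47862 + \frac{12673}{13}} = \sqrt{- \frac{609533}{13}} = \frac{i \sqrt{7923929}}{13}$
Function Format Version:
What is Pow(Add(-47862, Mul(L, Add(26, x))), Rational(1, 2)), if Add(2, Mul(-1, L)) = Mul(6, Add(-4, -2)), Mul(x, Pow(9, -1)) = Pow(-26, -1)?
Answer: Mul(Rational(1, 13), I, Pow(7923929, Rational(1, 2))) ≈ Mul(216.53, I)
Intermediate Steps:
x = Rational(-9, 26) (x = Mul(9, Pow(-26, -1)) = Mul(9, Rational(-1, 26)) = Rational(-9, 26) ≈ -0.34615)
L = 38 (L = Add(2, Mul(-1, Mul(6, Add(-4, -2)))) = Add(2, Mul(-1, Mul(6, -6))) = Add(2, Mul(-1, -36)) = Add(2, 36) = 38)
Pow(Add(-47862, Mul(L, Add(26, x))), Rational(1, 2)) = Pow(Add(-47862, Mul(38, Add(26, Rational(-9, 26)))), Rational(1, 2)) = Pow(Add(-47862, Mul(38, Rational(667, 26))), Rational(1, 2)) = Pow(Add(-47862, Rational(12673, 13)), Rational(1, 2)) = Pow(Rational(-609533, 13), Rational(1, 2)) = Mul(Rational(1, 13), I, Pow(7923929, Rational(1, 2)))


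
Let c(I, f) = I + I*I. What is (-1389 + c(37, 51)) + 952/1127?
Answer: 2873/161 ≈ 17.845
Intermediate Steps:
c(I, f) = I + I²
(-1389 + c(37, 51)) + 952/1127 = (-1389 + 37*(1 + 37)) + 952/1127 = (-1389 + 37*38) + 952*(1/1127) = (-1389 + 1406) + 136/161 = 17 + 136/161 = 2873/161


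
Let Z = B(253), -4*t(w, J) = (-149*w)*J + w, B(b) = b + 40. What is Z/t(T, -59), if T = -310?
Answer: 293/681380 ≈ 0.00043001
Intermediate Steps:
B(b) = 40 + b
t(w, J) = -w/4 + 149*J*w/4 (t(w, J) = -((-149*w)*J + w)/4 = -(-149*J*w + w)/4 = -(w - 149*J*w)/4 = -w/4 + 149*J*w/4)
Z = 293 (Z = 40 + 253 = 293)
Z/t(T, -59) = 293/(((¼)*(-310)*(-1 + 149*(-59)))) = 293/(((¼)*(-310)*(-1 - 8791))) = 293/(((¼)*(-310)*(-8792))) = 293/681380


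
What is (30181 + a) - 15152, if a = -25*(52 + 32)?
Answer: 12929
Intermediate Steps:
a = -2100 (a = -25*84 = -2100)
(30181 + a) - 15152 = (30181 - 2100) - 15152 = 28081 - 15152 = 12929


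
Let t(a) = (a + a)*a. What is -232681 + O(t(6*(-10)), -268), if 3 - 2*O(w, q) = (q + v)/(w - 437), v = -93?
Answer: -1573611278/6763 ≈ -2.3268e+5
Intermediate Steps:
t(a) = 2*a² (t(a) = (2*a)*a = 2*a²)
O(w, q) = 3/2 - (-93 + q)/(2*(-437 + w)) (O(w, q) = 3/2 - (q - 93)/(2*(w - 437)) = 3/2 - (-93 + q)/(2*(-437 + w)))
-232681 + O(t(6*(-10)), -268) = -232681 + (-1218 - 1*(-268) + 3*(2*(6*(-10))²))/(2*(-437 + 2*(6*(-10))²)) = -232681 + (-1218 + 268 + 3*(2*(-60)²))/(2*(-437 + 2*(-60)²)) = -232681 + (-1218 + 268 + 3*(2*3600))/(2*(-437 + 2*3600)) = -232681 + (-1218 + 268 + 3*7200)/(2*(-437 + 7200)) = -232681 + (½)*(-1218 + 268 + 21600)/6763 = -232681 + (½)*(1/6763)*20650 = -232681 + 10325/6763 = -1573611278/6763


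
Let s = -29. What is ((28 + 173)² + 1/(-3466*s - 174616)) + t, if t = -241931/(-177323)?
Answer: 530886620800985/13139988946 ≈ 40402.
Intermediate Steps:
t = 241931/177323 (t = -241931*(-1/177323) = 241931/177323 ≈ 1.3644)
((28 + 173)² + 1/(-3466*s - 174616)) + t = ((28 + 173)² + 1/(-3466*(-29) - 174616)) + 241931/177323 = (201² + 1/(100514 - 174616)) + 241931/177323 = (40401 + 1/(-74102)) + 241931/177323 = (40401 - 1/74102) + 241931/177323 = 2993794901/74102 + 241931/177323 = 530886620800985/13139988946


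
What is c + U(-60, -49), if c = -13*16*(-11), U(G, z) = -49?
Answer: 2239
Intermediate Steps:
c = 2288 (c = -208*(-11) = 2288)
c + U(-60, -49) = 2288 - 49 = 2239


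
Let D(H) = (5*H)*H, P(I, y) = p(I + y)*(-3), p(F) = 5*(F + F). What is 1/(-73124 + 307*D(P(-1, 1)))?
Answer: -1/73124 ≈ -1.3675e-5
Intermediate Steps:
p(F) = 10*F (p(F) = 5*(2*F) = 10*F)
P(I, y) = -30*I - 30*y (P(I, y) = (10*(I + y))*(-3) = (10*I + 10*y)*(-3) = -30*I - 30*y)
D(H) = 5*H²
1/(-73124 + 307*D(P(-1, 1))) = 1/(-73124 + 307*(5*(-30*(-1) - 30*1)²)) = 1/(-73124 + 307*(5*(30 - 30)²)) = 1/(-73124 + 307*(5*0²)) = 1/(-73124 + 307*(5*0)) = 1/(-73124 + 307*0) = 1/(-73124 + 0) = 1/(-73124) = -1/73124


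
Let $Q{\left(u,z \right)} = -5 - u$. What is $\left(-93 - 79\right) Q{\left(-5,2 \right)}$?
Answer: $0$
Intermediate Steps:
$\left(-93 - 79\right) Q{\left(-5,2 \right)} = \left(-93 - 79\right) \left(-5 - -5\right) = - 172 \left(-5 + 5\right) = \left(-172\right) 0 = 0$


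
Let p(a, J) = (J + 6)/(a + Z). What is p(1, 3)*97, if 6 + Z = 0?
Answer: -873/5 ≈ -174.60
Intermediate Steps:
Z = -6 (Z = -6 + 0 = -6)
p(a, J) = (6 + J)/(-6 + a) (p(a, J) = (J + 6)/(a - 6) = (6 + J)/(-6 + a))
p(1, 3)*97 = ((6 + 3)/(-6 + 1))*97 = (9/(-5))*97 = -⅕*9*97 = -9/5*97 = -873/5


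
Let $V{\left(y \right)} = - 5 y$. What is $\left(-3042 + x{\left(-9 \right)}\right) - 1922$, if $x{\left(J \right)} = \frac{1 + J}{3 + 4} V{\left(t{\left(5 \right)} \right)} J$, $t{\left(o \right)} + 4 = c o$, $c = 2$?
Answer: $- \frac{36908}{7} \approx -5272.6$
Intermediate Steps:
$t{\left(o \right)} = -4 + 2 o$
$x{\left(J \right)} = J \left(- \frac{30}{7} - \frac{30 J}{7}\right)$ ($x{\left(J \right)} = \frac{1 + J}{3 + 4} \left(- 5 \left(-4 + 2 \cdot 5\right)\right) J = \frac{1 + J}{7} \left(- 5 \left(-4 + 10\right)\right) J = \left(1 + J\right) \frac{1}{7} \left(\left(-5\right) 6\right) J = \left(\frac{1}{7} + \frac{J}{7}\right) \left(-30\right) J = \left(- \frac{30}{7} - \frac{30 J}{7}\right) J = J \left(- \frac{30}{7} - \frac{30 J}{7}\right)$)
$\left(-3042 + x{\left(-9 \right)}\right) - 1922 = \left(-3042 - - \frac{270 \left(1 - 9\right)}{7}\right) - 1922 = \left(-3042 - \left(- \frac{270}{7}\right) \left(-8\right)\right) - 1922 = \left(-3042 - \frac{2160}{7}\right) - 1922 = - \frac{23454}{7} - 1922 = - \frac{36908}{7}$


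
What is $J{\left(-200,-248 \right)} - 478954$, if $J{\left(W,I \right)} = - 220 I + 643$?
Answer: $-423751$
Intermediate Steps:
$J{\left(W,I \right)} = 643 - 220 I$
$J{\left(-200,-248 \right)} - 478954 = \left(643 - -54560\right) - 478954 = \left(643 + 54560\right) - 478954 = 55203 - 478954 = -423751$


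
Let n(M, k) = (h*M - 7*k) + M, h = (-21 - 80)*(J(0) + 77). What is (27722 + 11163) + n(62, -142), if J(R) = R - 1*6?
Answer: -404661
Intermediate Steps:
J(R) = -6 + R (J(R) = R - 6 = -6 + R)
h = -7171 (h = (-21 - 80)*((-6 + 0) + 77) = -101*(-6 + 77) = -101*71 = -7171)
n(M, k) = -7170*M - 7*k (n(M, k) = (-7171*M - 7*k) + M = -7170*M - 7*k)
(27722 + 11163) + n(62, -142) = (27722 + 11163) + (-7170*62 - 7*(-142)) = 38885 + (-444540 + 994) = 38885 - 443546 = -404661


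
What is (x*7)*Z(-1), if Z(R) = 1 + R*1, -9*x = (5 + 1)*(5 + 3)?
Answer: 0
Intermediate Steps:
x = -16/3 (x = -(5 + 1)*(5 + 3)/9 = -2*8/3 = -1/9*48 = -16/3 ≈ -5.3333)
Z(R) = 1 + R
(x*7)*Z(-1) = (-16/3*7)*(1 - 1) = -112/3*0 = 0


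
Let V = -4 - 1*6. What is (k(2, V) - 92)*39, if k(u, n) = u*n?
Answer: -4368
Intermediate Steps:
V = -10 (V = -4 - 6 = -10)
k(u, n) = n*u
(k(2, V) - 92)*39 = (-10*2 - 92)*39 = (-20 - 92)*39 = -112*39 = -4368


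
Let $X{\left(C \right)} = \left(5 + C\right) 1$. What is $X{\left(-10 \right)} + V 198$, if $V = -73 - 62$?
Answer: $-26735$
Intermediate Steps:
$X{\left(C \right)} = 5 + C$
$V = -135$ ($V = -73 - 62 = -135$)
$X{\left(-10 \right)} + V 198 = \left(5 - 10\right) - 26730 = -5 - 26730 = -26735$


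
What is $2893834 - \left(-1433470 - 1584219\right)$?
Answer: $5911523$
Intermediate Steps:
$2893834 - \left(-1433470 - 1584219\right) = 2893834 - -3017689 = 2893834 + 3017689 = 5911523$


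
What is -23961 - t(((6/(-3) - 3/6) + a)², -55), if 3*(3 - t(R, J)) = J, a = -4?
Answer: -71947/3 ≈ -23982.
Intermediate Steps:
t(R, J) = 3 - J/3
-23961 - t(((6/(-3) - 3/6) + a)², -55) = -23961 - (3 - ⅓*(-55)) = -23961 - (3 + 55/3) = -23961 - 1*64/3 = -23961 - 64/3 = -71947/3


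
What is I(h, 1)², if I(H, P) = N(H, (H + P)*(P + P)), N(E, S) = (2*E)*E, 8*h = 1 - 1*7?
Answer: 81/64 ≈ 1.2656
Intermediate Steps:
h = -¾ (h = (1 - 1*7)/8 = (1 - 7)/8 = (⅛)*(-6) = -¾ ≈ -0.75000)
N(E, S) = 2*E²
I(H, P) = 2*H²
I(h, 1)² = (2*(-¾)²)² = (2*(9/16))² = (9/8)² = 81/64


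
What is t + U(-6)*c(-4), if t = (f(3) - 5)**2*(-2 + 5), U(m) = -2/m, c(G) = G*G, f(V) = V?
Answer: 52/3 ≈ 17.333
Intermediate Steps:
c(G) = G**2
t = 12 (t = (3 - 5)**2*(-2 + 5) = (-2)**2*3 = 4*3 = 12)
t + U(-6)*c(-4) = 12 - 2/(-6)*(-4)**2 = 12 - 2*(-1/6)*16 = 12 + (1/3)*16 = 12 + 16/3 = 52/3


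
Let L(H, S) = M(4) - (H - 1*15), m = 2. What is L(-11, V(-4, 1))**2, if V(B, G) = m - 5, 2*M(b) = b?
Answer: 784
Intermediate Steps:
M(b) = b/2
V(B, G) = -3 (V(B, G) = 2 - 5 = -3)
L(H, S) = 17 - H (L(H, S) = (1/2)*4 - (H - 1*15) = 2 - (H - 15) = 2 - (-15 + H) = 2 + (15 - H) = 17 - H)
L(-11, V(-4, 1))**2 = (17 - 1*(-11))**2 = (17 + 11)**2 = 28**2 = 784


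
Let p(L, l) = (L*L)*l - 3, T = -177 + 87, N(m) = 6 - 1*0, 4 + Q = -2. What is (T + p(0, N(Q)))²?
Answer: 8649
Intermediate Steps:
Q = -6 (Q = -4 - 2 = -6)
N(m) = 6 (N(m) = 6 + 0 = 6)
T = -90
p(L, l) = -3 + l*L² (p(L, l) = L²*l - 3 = l*L² - 3 = -3 + l*L²)
(T + p(0, N(Q)))² = (-90 + (-3 + 6*0²))² = (-90 + (-3 + 6*0))² = (-90 + (-3 + 0))² = (-90 - 3)² = (-93)² = 8649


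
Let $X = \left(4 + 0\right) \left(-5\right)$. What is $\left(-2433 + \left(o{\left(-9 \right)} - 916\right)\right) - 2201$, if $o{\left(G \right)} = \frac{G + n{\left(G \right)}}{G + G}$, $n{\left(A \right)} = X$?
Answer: $- \frac{99871}{18} \approx -5548.4$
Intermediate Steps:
$X = -20$ ($X = 4 \left(-5\right) = -20$)
$n{\left(A \right)} = -20$
$o{\left(G \right)} = \frac{-20 + G}{2 G}$ ($o{\left(G \right)} = \frac{G - 20}{G + G} = \frac{-20 + G}{2 G}$)
$\left(-2433 + \left(o{\left(-9 \right)} - 916\right)\right) - 2201 = \left(-2433 - \left(916 - \frac{-20 - 9}{2 \left(-9\right)}\right)\right) - 2201 = \left(-2433 - \left(916 + \frac{1}{18} \left(-29\right)\right)\right) - 2201 = \left(-2433 + \left(\frac{29}{18} - 916\right)\right) - 2201 = \left(-2433 - \frac{16459}{18}\right) - 2201 = - \frac{60253}{18} - 2201 = - \frac{99871}{18}$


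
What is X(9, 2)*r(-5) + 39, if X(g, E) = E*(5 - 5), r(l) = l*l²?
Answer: 39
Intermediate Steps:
r(l) = l³
X(g, E) = 0 (X(g, E) = E*0 = 0)
X(9, 2)*r(-5) + 39 = 0*(-5)³ + 39 = 0*(-125) + 39 = 0 + 39 = 39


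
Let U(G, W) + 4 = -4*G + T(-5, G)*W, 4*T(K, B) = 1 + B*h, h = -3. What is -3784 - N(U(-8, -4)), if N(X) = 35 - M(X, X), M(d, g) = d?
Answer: -3816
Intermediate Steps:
T(K, B) = ¼ - 3*B/4 (T(K, B) = (1 + B*(-3))/4 = (1 - 3*B)/4 = ¼ - 3*B/4)
U(G, W) = -4 - 4*G + W*(¼ - 3*G/4) (U(G, W) = -4 + (-4*G + (¼ - 3*G/4)*W) = -4 + (-4*G + W*(¼ - 3*G/4)) = -4 - 4*G + W*(¼ - 3*G/4))
N(X) = 35 - X
-3784 - N(U(-8, -4)) = -3784 - (35 - (-4 - 4*(-8) - ¼*(-4)*(-1 + 3*(-8)))) = -3784 - (35 - (-4 + 32 - ¼*(-4)*(-1 - 24))) = -3784 - (35 - (-4 + 32 - ¼*(-4)*(-25))) = -3784 - (35 - (-4 + 32 - 25)) = -3784 - (35 - 1*3) = -3784 - (35 - 3) = -3784 - 1*32 = -3784 - 32 = -3816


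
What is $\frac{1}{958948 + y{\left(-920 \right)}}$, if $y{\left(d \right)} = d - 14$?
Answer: $\frac{1}{958014} \approx 1.0438 \cdot 10^{-6}$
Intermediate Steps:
$y{\left(d \right)} = -14 + d$ ($y{\left(d \right)} = d - 14 = -14 + d$)
$\frac{1}{958948 + y{\left(-920 \right)}} = \frac{1}{958948 - 934} = \frac{1}{958014}$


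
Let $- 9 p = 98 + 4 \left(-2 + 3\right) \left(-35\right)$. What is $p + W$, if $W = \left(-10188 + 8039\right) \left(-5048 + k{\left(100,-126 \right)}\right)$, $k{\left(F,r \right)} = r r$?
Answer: $- \frac{69808102}{3} \approx -2.3269 \cdot 10^{7}$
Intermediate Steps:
$k{\left(F,r \right)} = r^{2}$
$W = -23269372$ ($W = \left(-10188 + 8039\right) \left(-5048 + \left(-126\right)^{2}\right) = - 2149 \left(-5048 + 15876\right) = \left(-2149\right) 10828 = -23269372$)
$p = \frac{14}{3}$ ($p = - \frac{98 + 4 \left(-2 + 3\right) \left(-35\right)}{9} = - \frac{98 + 4 \cdot 1 \left(-35\right)}{9} = - \frac{98 + 4 \left(-35\right)}{9} = - \frac{98 - 140}{9} = \left(- \frac{1}{9}\right) \left(-42\right) = \frac{14}{3} \approx 4.6667$)
$p + W = \frac{14}{3} - 23269372 = - \frac{69808102}{3}$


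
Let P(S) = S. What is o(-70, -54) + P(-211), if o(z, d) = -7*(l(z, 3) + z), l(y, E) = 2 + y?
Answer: 755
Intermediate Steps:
o(z, d) = -14 - 14*z (o(z, d) = -7*((2 + z) + z) = -7*(2 + 2*z) = -14 - 14*z)
o(-70, -54) + P(-211) = (-14 - 14*(-70)) - 211 = (-14 + 980) - 211 = 966 - 211 = 755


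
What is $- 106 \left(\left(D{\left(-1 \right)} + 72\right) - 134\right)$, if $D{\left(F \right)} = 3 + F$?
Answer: $6360$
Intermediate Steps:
$- 106 \left(\left(D{\left(-1 \right)} + 72\right) - 134\right) = - 106 \left(\left(\left(3 - 1\right) + 72\right) - 134\right) = - 106 \left(\left(2 + 72\right) - 134\right) = - 106 \left(74 - 134\right) = \left(-106\right) \left(-60\right) = 6360$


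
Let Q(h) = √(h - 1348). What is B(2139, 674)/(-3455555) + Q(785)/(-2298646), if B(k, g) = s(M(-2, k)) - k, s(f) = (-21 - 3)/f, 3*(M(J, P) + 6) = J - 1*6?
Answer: 27771/44922215 - I*√563/2298646 ≈ 0.0006182 - 1.0322e-5*I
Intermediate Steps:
M(J, P) = -8 + J/3 (M(J, P) = -6 + (J - 1*6)/3 = -6 + (J - 6)/3 = -6 + (-6 + J)/3 = -6 + (-2 + J/3) = -8 + J/3)
s(f) = -24/f
Q(h) = √(-1348 + h)
B(k, g) = 36/13 - k (B(k, g) = -24/(-8 + (⅓)*(-2)) - k = -24/(-8 - ⅔) - k = -24/(-26/3) - k = -24*(-3/26) - k = 36/13 - k)
B(2139, 674)/(-3455555) + Q(785)/(-2298646) = (36/13 - 1*2139)/(-3455555) + √(-1348 + 785)/(-2298646) = (36/13 - 2139)*(-1/3455555) + √(-563)*(-1/2298646) = -27771/13*(-1/3455555) + (I*√563)*(-1/2298646) = 27771/44922215 - I*√563/2298646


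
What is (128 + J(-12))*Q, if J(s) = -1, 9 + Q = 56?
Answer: 5969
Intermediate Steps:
Q = 47 (Q = -9 + 56 = 47)
(128 + J(-12))*Q = (128 - 1)*47 = 127*47 = 5969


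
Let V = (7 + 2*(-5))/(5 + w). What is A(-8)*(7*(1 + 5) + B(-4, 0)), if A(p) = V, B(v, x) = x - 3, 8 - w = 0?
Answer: -9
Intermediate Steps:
w = 8 (w = 8 - 1*0 = 8 + 0 = 8)
B(v, x) = -3 + x
V = -3/13 (V = (7 + 2*(-5))/(5 + 8) = (7 - 10)/13 = -3*1/13 = -3/13 ≈ -0.23077)
A(p) = -3/13
A(-8)*(7*(1 + 5) + B(-4, 0)) = -3*(7*(1 + 5) + (-3 + 0))/13 = -3*(7*6 - 3)/13 = -3*(42 - 3)/13 = -3/13*39 = -9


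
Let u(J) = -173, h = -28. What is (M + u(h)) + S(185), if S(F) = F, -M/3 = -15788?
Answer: 47376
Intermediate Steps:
M = 47364 (M = -3*(-15788) = 47364)
(M + u(h)) + S(185) = (47364 - 173) + 185 = 47191 + 185 = 47376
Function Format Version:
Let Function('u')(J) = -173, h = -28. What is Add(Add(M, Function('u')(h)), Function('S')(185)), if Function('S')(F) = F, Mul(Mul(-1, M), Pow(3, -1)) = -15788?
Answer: 47376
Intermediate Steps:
M = 47364 (M = Mul(-3, -15788) = 47364)
Add(Add(M, Function('u')(h)), Function('S')(185)) = Add(Add(47364, -173), 185) = Add(47191, 185) = 47376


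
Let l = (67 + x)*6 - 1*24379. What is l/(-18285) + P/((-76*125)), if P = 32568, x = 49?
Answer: -18525869/8685375 ≈ -2.1330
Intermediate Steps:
l = -23683 (l = (67 + 49)*6 - 1*24379 = 116*6 - 24379 = 696 - 24379 = -23683)
l/(-18285) + P/((-76*125)) = -23683/(-18285) + 32568/((-76*125)) = -23683*(-1/18285) + 32568/(-9500) = 23683/18285 + 32568*(-1/9500) = 23683/18285 - 8142/2375 = -18525869/8685375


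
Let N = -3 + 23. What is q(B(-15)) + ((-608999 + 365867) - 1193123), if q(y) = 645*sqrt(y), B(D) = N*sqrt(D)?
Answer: -1436255 + 1290*3**(1/4)*5**(3/4)*sqrt(I) ≈ -1.4322e+6 + 4014.0*I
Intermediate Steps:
N = 20
B(D) = 20*sqrt(D)
q(B(-15)) + ((-608999 + 365867) - 1193123) = 645*sqrt(20*sqrt(-15)) + ((-608999 + 365867) - 1193123) = 645*sqrt(20*(I*sqrt(15))) + (-243132 - 1193123) = 645*sqrt(20*I*sqrt(15)) - 1436255 = 645*(2*3**(1/4)*5**(3/4)*sqrt(I)) - 1436255 = 1290*3**(1/4)*5**(3/4)*sqrt(I) - 1436255 = -1436255 + 1290*3**(1/4)*5**(3/4)*sqrt(I)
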